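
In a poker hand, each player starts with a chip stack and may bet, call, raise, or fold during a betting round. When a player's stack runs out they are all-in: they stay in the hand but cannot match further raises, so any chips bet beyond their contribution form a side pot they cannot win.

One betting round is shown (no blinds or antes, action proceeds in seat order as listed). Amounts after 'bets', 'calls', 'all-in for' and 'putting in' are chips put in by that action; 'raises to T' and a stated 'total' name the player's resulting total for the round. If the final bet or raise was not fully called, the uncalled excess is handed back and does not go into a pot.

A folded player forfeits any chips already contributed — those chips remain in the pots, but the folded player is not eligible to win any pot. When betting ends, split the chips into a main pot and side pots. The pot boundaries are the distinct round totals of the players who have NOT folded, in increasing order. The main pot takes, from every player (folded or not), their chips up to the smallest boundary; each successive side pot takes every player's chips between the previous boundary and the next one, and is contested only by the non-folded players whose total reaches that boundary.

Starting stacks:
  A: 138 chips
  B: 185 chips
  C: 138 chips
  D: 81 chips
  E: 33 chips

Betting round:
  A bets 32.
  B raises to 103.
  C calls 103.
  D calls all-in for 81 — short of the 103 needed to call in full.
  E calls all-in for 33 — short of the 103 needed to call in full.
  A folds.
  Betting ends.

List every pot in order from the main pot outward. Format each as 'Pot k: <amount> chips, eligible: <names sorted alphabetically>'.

Pot 1: 164 chips, eligible: B, C, D, E
Pot 2: 144 chips, eligible: B, C, D
Pot 3: 44 chips, eligible: B, C

Derivation:
Contributions: A=32, B=103, C=103, D=81, E=33
Folded: A
Pot levels (distinct totals of non-folded players): 33, 81, 103
Layer 1-33: A 32 + B 33 + C 33 + D 33 + E 33 = 164 chips; eligible B, C, D, E
Layer 34-81: 48 each from B, C, D = 48*3 = 144 chips; eligible B, C, D
Layer 82-103: 22 each from B, C = 22*2 = 44 chips; eligible B, C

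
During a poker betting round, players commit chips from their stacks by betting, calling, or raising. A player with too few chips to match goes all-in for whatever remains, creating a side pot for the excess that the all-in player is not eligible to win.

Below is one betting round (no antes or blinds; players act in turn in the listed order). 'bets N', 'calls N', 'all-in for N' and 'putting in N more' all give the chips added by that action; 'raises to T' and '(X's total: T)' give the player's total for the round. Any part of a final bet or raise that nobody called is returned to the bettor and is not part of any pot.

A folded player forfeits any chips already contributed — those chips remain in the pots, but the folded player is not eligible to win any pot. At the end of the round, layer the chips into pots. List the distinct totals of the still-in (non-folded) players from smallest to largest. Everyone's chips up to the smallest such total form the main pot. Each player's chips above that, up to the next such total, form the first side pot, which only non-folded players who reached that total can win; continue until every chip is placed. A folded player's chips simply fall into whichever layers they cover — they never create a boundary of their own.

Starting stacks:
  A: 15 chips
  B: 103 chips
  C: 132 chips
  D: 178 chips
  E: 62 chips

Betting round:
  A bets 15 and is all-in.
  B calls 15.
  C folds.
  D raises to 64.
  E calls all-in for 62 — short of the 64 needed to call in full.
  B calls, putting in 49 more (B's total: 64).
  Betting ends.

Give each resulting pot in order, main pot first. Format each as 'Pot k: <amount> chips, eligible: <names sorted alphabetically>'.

Pot 1: 60 chips, eligible: A, B, D, E
Pot 2: 141 chips, eligible: B, D, E
Pot 3: 4 chips, eligible: B, D

Derivation:
Contributions: A=15, B=64, D=64, E=62
Folded: C
Pot levels (distinct totals of non-folded players): 15, 62, 64
Layer 1-15: 15 each from A, B, D, E = 15*4 = 60 chips; eligible A, B, D, E
Layer 16-62: 47 each from B, D, E = 47*3 = 141 chips; eligible B, D, E
Layer 63-64: 2 each from B, D = 2*2 = 4 chips; eligible B, D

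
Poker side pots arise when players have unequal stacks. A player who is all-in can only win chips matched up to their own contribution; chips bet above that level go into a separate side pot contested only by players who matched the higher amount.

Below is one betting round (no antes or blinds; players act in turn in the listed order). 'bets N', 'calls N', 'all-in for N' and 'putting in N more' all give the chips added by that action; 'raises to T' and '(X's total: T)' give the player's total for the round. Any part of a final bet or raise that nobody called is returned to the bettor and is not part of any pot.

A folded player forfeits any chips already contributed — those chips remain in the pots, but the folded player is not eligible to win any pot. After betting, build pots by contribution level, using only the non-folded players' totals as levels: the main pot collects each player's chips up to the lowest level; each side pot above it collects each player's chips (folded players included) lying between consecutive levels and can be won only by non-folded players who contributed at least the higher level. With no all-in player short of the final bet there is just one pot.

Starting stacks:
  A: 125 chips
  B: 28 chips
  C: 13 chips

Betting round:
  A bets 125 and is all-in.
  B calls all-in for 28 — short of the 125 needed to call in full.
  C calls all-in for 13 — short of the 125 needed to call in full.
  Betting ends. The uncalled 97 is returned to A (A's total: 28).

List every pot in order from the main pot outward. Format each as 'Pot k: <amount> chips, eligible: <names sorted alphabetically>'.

Pot 1: 39 chips, eligible: A, B, C
Pot 2: 30 chips, eligible: A, B

Derivation:
Contributions (after 97 returned to A): A=28, B=28, C=13
Pot levels (distinct totals of non-folded players): 13, 28
Layer 1-13: 13 each from A, B, C = 13*3 = 39 chips; eligible A, B, C
Layer 14-28: 15 each from A, B = 15*2 = 30 chips; eligible A, B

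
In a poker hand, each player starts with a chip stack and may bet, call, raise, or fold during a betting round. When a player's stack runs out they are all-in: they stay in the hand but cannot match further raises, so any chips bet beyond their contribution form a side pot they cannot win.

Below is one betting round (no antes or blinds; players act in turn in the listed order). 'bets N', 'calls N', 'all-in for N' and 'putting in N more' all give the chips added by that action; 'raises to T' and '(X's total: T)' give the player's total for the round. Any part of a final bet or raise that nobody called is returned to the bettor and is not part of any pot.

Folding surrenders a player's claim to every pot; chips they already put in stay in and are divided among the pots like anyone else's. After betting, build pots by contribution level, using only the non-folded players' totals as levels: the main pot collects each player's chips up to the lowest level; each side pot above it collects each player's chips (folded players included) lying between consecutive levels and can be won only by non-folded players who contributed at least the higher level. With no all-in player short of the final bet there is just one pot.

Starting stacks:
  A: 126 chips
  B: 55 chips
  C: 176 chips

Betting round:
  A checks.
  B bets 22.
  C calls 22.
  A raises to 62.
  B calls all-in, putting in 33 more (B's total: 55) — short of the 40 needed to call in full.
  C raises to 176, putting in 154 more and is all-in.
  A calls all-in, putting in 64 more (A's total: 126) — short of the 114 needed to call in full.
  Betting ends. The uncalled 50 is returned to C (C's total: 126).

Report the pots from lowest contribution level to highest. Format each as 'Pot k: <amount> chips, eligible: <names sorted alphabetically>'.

Pot 1: 165 chips, eligible: A, B, C
Pot 2: 142 chips, eligible: A, C

Derivation:
Contributions (after 50 returned to C): A=126, B=55, C=126
Pot levels (distinct totals of non-folded players): 55, 126
Layer 1-55: 55 each from A, B, C = 55*3 = 165 chips; eligible A, B, C
Layer 56-126: 71 each from A, C = 71*2 = 142 chips; eligible A, C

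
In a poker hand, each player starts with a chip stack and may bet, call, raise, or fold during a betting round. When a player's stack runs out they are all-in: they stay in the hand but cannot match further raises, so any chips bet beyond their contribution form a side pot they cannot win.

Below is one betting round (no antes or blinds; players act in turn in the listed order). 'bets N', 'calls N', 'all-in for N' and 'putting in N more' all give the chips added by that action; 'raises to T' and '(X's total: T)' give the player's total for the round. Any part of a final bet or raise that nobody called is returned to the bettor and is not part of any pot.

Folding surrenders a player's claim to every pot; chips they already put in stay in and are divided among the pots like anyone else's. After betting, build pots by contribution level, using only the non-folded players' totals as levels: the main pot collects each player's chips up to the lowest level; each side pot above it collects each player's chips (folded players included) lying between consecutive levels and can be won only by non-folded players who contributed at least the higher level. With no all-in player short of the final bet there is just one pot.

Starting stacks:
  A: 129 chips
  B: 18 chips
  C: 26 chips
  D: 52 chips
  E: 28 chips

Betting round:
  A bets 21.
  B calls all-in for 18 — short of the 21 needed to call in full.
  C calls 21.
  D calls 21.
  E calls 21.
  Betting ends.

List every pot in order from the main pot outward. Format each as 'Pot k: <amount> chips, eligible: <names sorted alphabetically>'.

Pot 1: 90 chips, eligible: A, B, C, D, E
Pot 2: 12 chips, eligible: A, C, D, E

Derivation:
Contributions: A=21, B=18, C=21, D=21, E=21
Pot levels (distinct totals of non-folded players): 18, 21
Layer 1-18: 18 each from A, B, C, D, E = 18*5 = 90 chips; eligible A, B, C, D, E
Layer 19-21: 3 each from A, C, D, E = 3*4 = 12 chips; eligible A, C, D, E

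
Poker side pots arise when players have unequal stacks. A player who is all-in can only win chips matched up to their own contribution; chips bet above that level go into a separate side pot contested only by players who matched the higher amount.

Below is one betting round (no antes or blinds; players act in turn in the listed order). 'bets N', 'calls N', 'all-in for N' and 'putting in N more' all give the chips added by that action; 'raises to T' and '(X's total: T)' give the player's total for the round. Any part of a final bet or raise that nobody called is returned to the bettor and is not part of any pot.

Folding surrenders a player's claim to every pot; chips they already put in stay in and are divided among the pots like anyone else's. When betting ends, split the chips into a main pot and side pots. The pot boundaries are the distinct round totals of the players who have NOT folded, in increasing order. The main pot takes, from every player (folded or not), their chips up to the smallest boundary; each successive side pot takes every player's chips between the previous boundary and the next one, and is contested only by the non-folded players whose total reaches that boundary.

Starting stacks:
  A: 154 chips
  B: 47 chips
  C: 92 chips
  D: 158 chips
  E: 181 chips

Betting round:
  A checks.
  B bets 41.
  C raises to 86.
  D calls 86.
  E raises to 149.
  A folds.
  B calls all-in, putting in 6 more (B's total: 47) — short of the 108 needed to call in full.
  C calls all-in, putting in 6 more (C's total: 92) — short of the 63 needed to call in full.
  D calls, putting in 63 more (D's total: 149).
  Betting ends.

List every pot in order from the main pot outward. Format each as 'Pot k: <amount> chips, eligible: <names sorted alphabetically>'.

Pot 1: 188 chips, eligible: B, C, D, E
Pot 2: 135 chips, eligible: C, D, E
Pot 3: 114 chips, eligible: D, E

Derivation:
Contributions: B=47, C=92, D=149, E=149
Folded: A
Pot levels (distinct totals of non-folded players): 47, 92, 149
Layer 1-47: 47 each from B, C, D, E = 47*4 = 188 chips; eligible B, C, D, E
Layer 48-92: 45 each from C, D, E = 45*3 = 135 chips; eligible C, D, E
Layer 93-149: 57 each from D, E = 57*2 = 114 chips; eligible D, E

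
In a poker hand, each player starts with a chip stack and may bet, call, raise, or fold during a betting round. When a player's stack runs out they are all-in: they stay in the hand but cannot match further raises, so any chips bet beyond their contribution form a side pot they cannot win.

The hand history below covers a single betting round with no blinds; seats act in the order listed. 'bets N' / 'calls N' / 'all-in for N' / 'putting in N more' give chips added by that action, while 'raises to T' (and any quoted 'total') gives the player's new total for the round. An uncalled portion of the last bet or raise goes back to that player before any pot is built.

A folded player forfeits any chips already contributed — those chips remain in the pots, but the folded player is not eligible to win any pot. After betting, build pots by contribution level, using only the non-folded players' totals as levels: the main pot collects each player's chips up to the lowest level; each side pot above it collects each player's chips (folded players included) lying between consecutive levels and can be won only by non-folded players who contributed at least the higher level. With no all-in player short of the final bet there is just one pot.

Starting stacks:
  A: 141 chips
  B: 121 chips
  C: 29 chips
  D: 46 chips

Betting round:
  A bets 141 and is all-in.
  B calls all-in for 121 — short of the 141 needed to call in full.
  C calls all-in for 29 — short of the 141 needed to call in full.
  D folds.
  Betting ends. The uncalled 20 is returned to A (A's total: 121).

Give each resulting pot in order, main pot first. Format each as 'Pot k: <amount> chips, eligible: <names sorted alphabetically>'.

Pot 1: 87 chips, eligible: A, B, C
Pot 2: 184 chips, eligible: A, B

Derivation:
Contributions (after 20 returned to A): A=121, B=121, C=29
Folded: D
Pot levels (distinct totals of non-folded players): 29, 121
Layer 1-29: 29 each from A, B, C = 29*3 = 87 chips; eligible A, B, C
Layer 30-121: 92 each from A, B = 92*2 = 184 chips; eligible A, B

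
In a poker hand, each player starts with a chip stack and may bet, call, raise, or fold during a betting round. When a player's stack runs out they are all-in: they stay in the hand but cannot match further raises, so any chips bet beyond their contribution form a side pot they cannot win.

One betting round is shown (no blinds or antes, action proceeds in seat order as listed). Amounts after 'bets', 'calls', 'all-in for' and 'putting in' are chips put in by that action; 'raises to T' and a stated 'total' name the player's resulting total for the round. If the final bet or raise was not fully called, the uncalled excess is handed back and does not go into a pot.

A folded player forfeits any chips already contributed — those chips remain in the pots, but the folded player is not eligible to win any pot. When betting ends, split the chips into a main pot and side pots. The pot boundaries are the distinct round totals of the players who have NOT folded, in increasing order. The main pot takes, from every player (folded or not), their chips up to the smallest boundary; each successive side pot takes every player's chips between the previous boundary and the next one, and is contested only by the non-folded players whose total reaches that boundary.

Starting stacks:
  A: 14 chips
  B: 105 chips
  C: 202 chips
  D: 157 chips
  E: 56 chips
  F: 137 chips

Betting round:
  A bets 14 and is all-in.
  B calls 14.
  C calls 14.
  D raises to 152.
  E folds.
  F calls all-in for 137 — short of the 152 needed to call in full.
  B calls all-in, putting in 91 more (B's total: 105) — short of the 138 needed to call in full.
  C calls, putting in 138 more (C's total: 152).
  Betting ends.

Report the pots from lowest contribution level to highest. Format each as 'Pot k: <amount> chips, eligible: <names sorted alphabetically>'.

Pot 1: 70 chips, eligible: A, B, C, D, F
Pot 2: 364 chips, eligible: B, C, D, F
Pot 3: 96 chips, eligible: C, D, F
Pot 4: 30 chips, eligible: C, D

Derivation:
Contributions: A=14, B=105, C=152, D=152, F=137
Folded: E
Pot levels (distinct totals of non-folded players): 14, 105, 137, 152
Layer 1-14: 14 each from A, B, C, D, F = 14*5 = 70 chips; eligible A, B, C, D, F
Layer 15-105: 91 each from B, C, D, F = 91*4 = 364 chips; eligible B, C, D, F
Layer 106-137: 32 each from C, D, F = 32*3 = 96 chips; eligible C, D, F
Layer 138-152: 15 each from C, D = 15*2 = 30 chips; eligible C, D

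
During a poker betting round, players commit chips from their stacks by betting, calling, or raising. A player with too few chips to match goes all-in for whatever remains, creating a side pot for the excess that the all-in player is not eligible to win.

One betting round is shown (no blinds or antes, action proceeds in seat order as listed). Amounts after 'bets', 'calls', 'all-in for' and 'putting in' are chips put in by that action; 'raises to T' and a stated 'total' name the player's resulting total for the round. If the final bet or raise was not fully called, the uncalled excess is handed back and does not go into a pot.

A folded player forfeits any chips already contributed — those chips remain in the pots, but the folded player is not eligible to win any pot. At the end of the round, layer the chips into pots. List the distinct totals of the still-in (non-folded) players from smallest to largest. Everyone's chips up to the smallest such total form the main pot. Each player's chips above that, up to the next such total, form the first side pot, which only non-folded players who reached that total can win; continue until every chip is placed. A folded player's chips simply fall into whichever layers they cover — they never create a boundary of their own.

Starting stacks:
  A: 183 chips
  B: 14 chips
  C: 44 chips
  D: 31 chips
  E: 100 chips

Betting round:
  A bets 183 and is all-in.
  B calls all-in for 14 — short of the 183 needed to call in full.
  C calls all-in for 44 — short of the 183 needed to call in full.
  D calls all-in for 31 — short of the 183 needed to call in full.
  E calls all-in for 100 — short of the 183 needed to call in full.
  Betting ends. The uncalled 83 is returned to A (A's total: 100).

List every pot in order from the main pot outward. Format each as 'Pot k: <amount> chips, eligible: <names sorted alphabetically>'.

Contributions (after 83 returned to A): A=100, B=14, C=44, D=31, E=100
Pot levels (distinct totals of non-folded players): 14, 31, 44, 100
Layer 1-14: 14 each from A, B, C, D, E = 14*5 = 70 chips; eligible A, B, C, D, E
Layer 15-31: 17 each from A, C, D, E = 17*4 = 68 chips; eligible A, C, D, E
Layer 32-44: 13 each from A, C, E = 13*3 = 39 chips; eligible A, C, E
Layer 45-100: 56 each from A, E = 56*2 = 112 chips; eligible A, E

Pot 1: 70 chips, eligible: A, B, C, D, E
Pot 2: 68 chips, eligible: A, C, D, E
Pot 3: 39 chips, eligible: A, C, E
Pot 4: 112 chips, eligible: A, E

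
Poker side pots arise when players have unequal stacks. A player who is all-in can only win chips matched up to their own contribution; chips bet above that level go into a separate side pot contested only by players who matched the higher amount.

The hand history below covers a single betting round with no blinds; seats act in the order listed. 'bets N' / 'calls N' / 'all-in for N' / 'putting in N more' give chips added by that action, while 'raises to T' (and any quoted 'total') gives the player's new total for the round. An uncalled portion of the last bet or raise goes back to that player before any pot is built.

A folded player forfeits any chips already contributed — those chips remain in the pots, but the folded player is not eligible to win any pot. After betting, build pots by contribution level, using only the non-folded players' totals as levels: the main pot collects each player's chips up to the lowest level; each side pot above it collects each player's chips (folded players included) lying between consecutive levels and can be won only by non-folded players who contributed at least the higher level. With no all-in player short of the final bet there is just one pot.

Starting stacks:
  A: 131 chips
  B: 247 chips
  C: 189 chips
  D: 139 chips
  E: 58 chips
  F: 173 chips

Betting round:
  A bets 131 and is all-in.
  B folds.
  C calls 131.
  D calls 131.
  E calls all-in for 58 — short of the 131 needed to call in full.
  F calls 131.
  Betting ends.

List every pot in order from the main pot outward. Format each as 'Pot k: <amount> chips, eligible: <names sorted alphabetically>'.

Pot 1: 290 chips, eligible: A, C, D, E, F
Pot 2: 292 chips, eligible: A, C, D, F

Derivation:
Contributions: A=131, C=131, D=131, E=58, F=131
Folded: B
Pot levels (distinct totals of non-folded players): 58, 131
Layer 1-58: 58 each from A, C, D, E, F = 58*5 = 290 chips; eligible A, C, D, E, F
Layer 59-131: 73 each from A, C, D, F = 73*4 = 292 chips; eligible A, C, D, F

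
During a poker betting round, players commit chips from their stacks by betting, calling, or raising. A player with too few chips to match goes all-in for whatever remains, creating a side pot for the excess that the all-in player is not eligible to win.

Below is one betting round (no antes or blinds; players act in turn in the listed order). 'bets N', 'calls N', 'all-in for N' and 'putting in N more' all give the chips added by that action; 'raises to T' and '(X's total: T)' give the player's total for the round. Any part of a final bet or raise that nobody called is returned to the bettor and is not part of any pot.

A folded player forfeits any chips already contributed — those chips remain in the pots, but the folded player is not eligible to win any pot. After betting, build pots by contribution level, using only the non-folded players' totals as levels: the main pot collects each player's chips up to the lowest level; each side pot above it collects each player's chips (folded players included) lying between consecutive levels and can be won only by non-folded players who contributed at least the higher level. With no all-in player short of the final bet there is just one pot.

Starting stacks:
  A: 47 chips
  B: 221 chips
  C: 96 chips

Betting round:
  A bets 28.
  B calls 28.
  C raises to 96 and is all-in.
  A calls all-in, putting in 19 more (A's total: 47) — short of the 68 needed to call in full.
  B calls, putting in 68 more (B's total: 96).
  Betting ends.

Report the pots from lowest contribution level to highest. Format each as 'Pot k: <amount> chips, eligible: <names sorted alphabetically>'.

Pot 1: 141 chips, eligible: A, B, C
Pot 2: 98 chips, eligible: B, C

Derivation:
Contributions: A=47, B=96, C=96
Pot levels (distinct totals of non-folded players): 47, 96
Layer 1-47: 47 each from A, B, C = 47*3 = 141 chips; eligible A, B, C
Layer 48-96: 49 each from B, C = 49*2 = 98 chips; eligible B, C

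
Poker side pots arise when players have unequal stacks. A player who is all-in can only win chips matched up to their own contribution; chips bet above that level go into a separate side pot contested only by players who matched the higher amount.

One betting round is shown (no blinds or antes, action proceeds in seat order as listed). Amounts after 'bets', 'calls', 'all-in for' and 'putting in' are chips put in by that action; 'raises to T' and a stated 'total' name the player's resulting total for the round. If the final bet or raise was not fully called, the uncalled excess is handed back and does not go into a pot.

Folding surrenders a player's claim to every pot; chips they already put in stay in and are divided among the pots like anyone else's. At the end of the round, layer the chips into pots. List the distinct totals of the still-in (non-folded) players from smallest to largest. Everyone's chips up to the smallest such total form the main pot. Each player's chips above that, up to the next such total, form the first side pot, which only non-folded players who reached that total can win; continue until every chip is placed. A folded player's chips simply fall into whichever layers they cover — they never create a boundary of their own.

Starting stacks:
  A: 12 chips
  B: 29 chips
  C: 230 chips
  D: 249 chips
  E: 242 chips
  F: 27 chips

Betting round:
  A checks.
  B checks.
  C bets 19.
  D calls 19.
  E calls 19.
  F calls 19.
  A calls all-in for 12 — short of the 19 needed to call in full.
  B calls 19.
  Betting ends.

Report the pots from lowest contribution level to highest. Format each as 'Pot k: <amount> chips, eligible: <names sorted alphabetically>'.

Pot 1: 72 chips, eligible: A, B, C, D, E, F
Pot 2: 35 chips, eligible: B, C, D, E, F

Derivation:
Contributions: A=12, B=19, C=19, D=19, E=19, F=19
Pot levels (distinct totals of non-folded players): 12, 19
Layer 1-12: 12 each from A, B, C, D, E, F = 12*6 = 72 chips; eligible A, B, C, D, E, F
Layer 13-19: 7 each from B, C, D, E, F = 7*5 = 35 chips; eligible B, C, D, E, F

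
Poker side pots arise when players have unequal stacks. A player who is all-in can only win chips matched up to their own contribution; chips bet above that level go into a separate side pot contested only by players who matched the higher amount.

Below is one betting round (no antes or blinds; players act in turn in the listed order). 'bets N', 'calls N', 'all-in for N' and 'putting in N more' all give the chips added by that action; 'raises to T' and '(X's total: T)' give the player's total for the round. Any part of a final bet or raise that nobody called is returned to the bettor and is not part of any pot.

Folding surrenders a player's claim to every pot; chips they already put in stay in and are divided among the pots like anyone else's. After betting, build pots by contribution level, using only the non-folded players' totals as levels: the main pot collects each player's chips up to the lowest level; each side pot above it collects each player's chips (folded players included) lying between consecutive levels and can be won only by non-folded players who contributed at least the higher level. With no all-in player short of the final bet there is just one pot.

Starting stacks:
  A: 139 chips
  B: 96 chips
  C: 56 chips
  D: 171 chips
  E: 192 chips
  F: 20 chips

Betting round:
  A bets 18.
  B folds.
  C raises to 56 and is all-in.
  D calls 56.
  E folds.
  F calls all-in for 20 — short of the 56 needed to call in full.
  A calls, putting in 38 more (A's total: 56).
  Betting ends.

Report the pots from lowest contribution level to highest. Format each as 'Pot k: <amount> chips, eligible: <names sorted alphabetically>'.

Contributions: A=56, C=56, D=56, F=20
Folded: B, E
Pot levels (distinct totals of non-folded players): 20, 56
Layer 1-20: 20 each from A, C, D, F = 20*4 = 80 chips; eligible A, C, D, F
Layer 21-56: 36 each from A, C, D = 36*3 = 108 chips; eligible A, C, D

Pot 1: 80 chips, eligible: A, C, D, F
Pot 2: 108 chips, eligible: A, C, D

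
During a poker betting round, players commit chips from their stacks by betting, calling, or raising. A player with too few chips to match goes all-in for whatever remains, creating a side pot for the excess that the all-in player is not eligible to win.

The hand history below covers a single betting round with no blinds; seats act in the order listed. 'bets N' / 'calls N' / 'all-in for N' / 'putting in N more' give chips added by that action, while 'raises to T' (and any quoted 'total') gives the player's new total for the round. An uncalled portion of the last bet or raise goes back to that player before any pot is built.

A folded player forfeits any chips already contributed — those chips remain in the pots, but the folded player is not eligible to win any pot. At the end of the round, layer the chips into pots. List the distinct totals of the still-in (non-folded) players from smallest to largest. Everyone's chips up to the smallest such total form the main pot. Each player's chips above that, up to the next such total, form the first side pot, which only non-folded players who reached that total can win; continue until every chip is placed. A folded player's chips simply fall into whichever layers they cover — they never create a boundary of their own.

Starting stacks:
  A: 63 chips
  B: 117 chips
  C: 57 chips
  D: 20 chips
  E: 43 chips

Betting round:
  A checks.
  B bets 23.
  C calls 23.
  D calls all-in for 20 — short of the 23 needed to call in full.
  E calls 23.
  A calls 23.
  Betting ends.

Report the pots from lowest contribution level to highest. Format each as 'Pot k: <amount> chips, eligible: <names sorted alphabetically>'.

Pot 1: 100 chips, eligible: A, B, C, D, E
Pot 2: 12 chips, eligible: A, B, C, E

Derivation:
Contributions: A=23, B=23, C=23, D=20, E=23
Pot levels (distinct totals of non-folded players): 20, 23
Layer 1-20: 20 each from A, B, C, D, E = 20*5 = 100 chips; eligible A, B, C, D, E
Layer 21-23: 3 each from A, B, C, E = 3*4 = 12 chips; eligible A, B, C, E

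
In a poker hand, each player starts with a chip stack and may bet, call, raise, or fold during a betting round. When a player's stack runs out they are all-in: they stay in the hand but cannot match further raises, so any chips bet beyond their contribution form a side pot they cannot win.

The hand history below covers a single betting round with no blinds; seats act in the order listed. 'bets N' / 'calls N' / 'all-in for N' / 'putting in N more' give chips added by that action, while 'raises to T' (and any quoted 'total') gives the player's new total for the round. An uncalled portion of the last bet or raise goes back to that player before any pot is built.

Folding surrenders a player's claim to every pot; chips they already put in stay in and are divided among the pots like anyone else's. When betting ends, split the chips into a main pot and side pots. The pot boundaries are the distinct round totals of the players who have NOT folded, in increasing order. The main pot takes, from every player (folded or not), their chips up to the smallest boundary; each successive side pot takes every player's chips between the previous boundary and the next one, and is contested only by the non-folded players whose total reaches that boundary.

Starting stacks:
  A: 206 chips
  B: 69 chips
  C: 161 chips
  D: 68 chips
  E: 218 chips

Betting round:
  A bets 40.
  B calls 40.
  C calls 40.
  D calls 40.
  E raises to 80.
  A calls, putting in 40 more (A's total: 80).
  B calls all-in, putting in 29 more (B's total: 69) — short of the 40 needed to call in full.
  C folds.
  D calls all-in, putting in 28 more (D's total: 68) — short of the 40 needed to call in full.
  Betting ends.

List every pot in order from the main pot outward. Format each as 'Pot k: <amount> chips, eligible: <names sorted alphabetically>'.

Pot 1: 312 chips, eligible: A, B, D, E
Pot 2: 3 chips, eligible: A, B, E
Pot 3: 22 chips, eligible: A, E

Derivation:
Contributions: A=80, B=69, C=40, D=68, E=80
Folded: C
Pot levels (distinct totals of non-folded players): 68, 69, 80
Layer 1-68: A 68 + B 68 + C 40 + D 68 + E 68 = 312 chips; eligible A, B, D, E
Layer 69-69: 1 each from A, B, E = 1*3 = 3 chips; eligible A, B, E
Layer 70-80: 11 each from A, E = 11*2 = 22 chips; eligible A, E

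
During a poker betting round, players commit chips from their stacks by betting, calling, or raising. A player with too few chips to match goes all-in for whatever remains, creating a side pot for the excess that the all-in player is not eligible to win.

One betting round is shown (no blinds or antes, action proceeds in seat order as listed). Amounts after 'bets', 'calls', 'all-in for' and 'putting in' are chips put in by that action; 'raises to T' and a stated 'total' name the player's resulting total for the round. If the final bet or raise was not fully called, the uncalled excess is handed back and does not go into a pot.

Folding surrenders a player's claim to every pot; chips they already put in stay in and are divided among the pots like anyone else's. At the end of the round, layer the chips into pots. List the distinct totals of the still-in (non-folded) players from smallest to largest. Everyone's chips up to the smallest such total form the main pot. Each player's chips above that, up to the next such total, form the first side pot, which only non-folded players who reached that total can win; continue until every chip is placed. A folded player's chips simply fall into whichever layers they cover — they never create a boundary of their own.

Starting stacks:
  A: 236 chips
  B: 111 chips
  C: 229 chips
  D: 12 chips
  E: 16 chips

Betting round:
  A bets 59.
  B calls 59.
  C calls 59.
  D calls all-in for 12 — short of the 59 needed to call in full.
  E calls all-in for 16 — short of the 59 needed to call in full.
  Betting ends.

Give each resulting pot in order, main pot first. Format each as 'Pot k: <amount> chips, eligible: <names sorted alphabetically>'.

Pot 1: 60 chips, eligible: A, B, C, D, E
Pot 2: 16 chips, eligible: A, B, C, E
Pot 3: 129 chips, eligible: A, B, C

Derivation:
Contributions: A=59, B=59, C=59, D=12, E=16
Pot levels (distinct totals of non-folded players): 12, 16, 59
Layer 1-12: 12 each from A, B, C, D, E = 12*5 = 60 chips; eligible A, B, C, D, E
Layer 13-16: 4 each from A, B, C, E = 4*4 = 16 chips; eligible A, B, C, E
Layer 17-59: 43 each from A, B, C = 43*3 = 129 chips; eligible A, B, C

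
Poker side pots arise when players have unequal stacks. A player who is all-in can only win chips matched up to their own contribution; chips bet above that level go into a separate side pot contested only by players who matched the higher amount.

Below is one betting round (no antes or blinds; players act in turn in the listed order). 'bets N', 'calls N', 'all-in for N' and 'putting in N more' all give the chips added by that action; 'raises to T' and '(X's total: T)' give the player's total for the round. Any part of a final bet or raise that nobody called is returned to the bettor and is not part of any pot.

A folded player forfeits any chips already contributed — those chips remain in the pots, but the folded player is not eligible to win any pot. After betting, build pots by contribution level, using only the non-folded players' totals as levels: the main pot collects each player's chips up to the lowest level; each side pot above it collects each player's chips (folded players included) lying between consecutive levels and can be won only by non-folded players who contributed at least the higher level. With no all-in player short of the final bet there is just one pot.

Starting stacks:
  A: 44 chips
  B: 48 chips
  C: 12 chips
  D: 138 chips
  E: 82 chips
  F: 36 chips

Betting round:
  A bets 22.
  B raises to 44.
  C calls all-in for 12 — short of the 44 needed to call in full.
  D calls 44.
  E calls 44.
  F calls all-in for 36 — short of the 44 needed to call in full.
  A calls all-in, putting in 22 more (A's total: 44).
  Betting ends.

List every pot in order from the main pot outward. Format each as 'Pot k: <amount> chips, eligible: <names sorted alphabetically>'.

Contributions: A=44, B=44, C=12, D=44, E=44, F=36
Pot levels (distinct totals of non-folded players): 12, 36, 44
Layer 1-12: 12 each from A, B, C, D, E, F = 12*6 = 72 chips; eligible A, B, C, D, E, F
Layer 13-36: 24 each from A, B, D, E, F = 24*5 = 120 chips; eligible A, B, D, E, F
Layer 37-44: 8 each from A, B, D, E = 8*4 = 32 chips; eligible A, B, D, E

Pot 1: 72 chips, eligible: A, B, C, D, E, F
Pot 2: 120 chips, eligible: A, B, D, E, F
Pot 3: 32 chips, eligible: A, B, D, E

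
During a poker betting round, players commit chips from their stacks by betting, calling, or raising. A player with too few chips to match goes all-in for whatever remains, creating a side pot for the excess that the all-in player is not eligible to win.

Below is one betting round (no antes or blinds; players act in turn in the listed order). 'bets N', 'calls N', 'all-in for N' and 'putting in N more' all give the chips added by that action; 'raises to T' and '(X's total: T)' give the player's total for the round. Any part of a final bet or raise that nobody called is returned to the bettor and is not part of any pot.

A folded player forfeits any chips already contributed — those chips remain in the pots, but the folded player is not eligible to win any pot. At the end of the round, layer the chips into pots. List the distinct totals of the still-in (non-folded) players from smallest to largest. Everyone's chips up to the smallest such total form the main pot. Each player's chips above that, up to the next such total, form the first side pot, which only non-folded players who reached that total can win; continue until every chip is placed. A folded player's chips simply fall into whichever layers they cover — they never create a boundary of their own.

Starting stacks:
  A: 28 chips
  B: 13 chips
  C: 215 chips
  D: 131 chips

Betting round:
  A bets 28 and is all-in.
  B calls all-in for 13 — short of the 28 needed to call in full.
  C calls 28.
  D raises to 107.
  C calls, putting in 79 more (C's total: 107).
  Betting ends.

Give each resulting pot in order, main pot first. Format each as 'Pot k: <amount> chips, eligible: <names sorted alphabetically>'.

Pot 1: 52 chips, eligible: A, B, C, D
Pot 2: 45 chips, eligible: A, C, D
Pot 3: 158 chips, eligible: C, D

Derivation:
Contributions: A=28, B=13, C=107, D=107
Pot levels (distinct totals of non-folded players): 13, 28, 107
Layer 1-13: 13 each from A, B, C, D = 13*4 = 52 chips; eligible A, B, C, D
Layer 14-28: 15 each from A, C, D = 15*3 = 45 chips; eligible A, C, D
Layer 29-107: 79 each from C, D = 79*2 = 158 chips; eligible C, D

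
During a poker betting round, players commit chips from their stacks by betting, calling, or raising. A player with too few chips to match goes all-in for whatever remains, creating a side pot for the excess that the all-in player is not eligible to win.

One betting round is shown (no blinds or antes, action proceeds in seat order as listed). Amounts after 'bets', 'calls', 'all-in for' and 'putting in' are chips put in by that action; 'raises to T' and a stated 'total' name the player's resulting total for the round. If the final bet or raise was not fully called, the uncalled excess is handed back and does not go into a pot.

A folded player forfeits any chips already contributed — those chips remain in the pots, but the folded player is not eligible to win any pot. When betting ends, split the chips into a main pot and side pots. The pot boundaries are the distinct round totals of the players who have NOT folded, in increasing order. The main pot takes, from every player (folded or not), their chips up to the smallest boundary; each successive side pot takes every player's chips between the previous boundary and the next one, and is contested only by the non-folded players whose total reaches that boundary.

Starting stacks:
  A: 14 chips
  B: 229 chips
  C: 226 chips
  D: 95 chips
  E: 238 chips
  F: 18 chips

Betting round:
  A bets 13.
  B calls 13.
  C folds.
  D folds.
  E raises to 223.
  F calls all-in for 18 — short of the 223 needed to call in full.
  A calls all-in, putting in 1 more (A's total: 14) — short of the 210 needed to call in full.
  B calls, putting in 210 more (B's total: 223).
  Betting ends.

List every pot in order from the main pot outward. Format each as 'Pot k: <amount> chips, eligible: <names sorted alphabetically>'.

Pot 1: 56 chips, eligible: A, B, E, F
Pot 2: 12 chips, eligible: B, E, F
Pot 3: 410 chips, eligible: B, E

Derivation:
Contributions: A=14, B=223, E=223, F=18
Folded: C, D
Pot levels (distinct totals of non-folded players): 14, 18, 223
Layer 1-14: 14 each from A, B, E, F = 14*4 = 56 chips; eligible A, B, E, F
Layer 15-18: 4 each from B, E, F = 4*3 = 12 chips; eligible B, E, F
Layer 19-223: 205 each from B, E = 205*2 = 410 chips; eligible B, E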